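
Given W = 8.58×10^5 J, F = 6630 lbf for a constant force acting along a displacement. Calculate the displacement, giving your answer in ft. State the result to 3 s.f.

95.4 ft

Rearranging: d = W/F.
W = 8.58×10^5 J; F = 6630 lbf = 29492 N.
d = 29.09 m
29.09 m × (1 ft / 0.3048 m) = 95.45 ft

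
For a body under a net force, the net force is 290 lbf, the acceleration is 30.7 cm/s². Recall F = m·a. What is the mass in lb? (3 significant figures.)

9260 lb

From Newton's second law: m = F/a.
F = 290 lbf = 1290 N; a = 30.7 cm/s² = 0.3070 m/s².
m = 4202 kg
4202 kg × (1 lb / 0.4536 kg) = 9264 lb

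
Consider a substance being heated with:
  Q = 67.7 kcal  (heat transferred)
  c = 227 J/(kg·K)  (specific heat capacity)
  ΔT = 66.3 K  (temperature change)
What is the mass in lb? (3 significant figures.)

Rearranging Q = m·c·ΔT for m: m = Q/(c·ΔT).
Q = 67.7 kcal = 2.833×10^5 J; c = 227 J/(kg·K); ΔT = 66.3 K.
m = 18.82 kg
18.82 kg × (1 lb / 0.4536 kg) = 41.49 lb

41.5 lb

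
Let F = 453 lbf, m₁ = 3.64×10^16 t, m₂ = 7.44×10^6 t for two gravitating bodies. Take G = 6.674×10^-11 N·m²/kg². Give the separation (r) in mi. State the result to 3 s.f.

58800 mi

Rearranging F = G·m₁·m₂/r² for r: r = √(G·m₁m₂/F).
F = 453 lbf = 2015 N; m₁ = 3.64×10^16 t = 3.640×10^19 kg; m₂ = 7.44×10^6 t = 7.440×10^9 kg; G = 6.674×10^-11 N·m²/kg².
r = 9.471×10^7 m
9.471×10^7 m × (1 mi / 1609 m) = 58849 mi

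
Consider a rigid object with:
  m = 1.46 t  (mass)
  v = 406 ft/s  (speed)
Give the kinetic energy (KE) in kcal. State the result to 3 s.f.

Directly: KE = ½mv².
m = 1.46 t = 1460 kg; v = 406 ft/s = 123.7 m/s.
KE = 1.118×10^7 J
1.118×10^7 J × (1 kcal / 4184 J) = 2672 kcal

2670 kcal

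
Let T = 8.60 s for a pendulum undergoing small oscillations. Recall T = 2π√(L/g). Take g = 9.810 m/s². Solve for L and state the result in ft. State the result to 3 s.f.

Rearranging T = 2π√(L/g) for L: L = g·(T/2π)².
T = 8.60 s; g = 9.810 m/s².
L = 18.38 m
18.38 m × (1 ft / 0.3048 m) = 60.30 ft

60.3 ft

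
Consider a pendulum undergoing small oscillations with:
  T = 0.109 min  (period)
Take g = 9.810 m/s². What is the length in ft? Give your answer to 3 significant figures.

34.9 ft

Rearranging: L = g·(T/2π)².
T = 0.109 min = 6.540 s; g = 9.810 m/s².
L = 10.63 m
10.63 m × (1 ft / 0.3048 m) = 34.87 ft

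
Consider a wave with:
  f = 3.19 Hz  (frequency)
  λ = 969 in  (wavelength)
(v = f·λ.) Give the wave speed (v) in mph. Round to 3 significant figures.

Directly: v = fλ.
f = 3.19 Hz; λ = 969 in = 24.61 m.
v = 78.51 m/s
78.51 m/s × (1 mph / 0.4470 m/s) = 175.6 mph

176 mph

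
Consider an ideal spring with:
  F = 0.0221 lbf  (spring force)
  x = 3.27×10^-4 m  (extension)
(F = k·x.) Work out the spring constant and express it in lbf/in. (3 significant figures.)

Rearranging: k = F/x.
F = 0.0221 lbf = 0.09831 N; x = 3.27×10^-4 m.
k = 300.6 N/m
300.6 N/m × (1 lbf/in / 175.1 N/m) = 1.717 lbf/in

1.72 lbf/in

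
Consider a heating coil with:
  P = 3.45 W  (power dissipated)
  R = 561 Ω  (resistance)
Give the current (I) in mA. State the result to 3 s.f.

Rearranging: I = √(P/R).
P = 3.45 W; R = 561 Ω.
I = 0.07842 A
0.07842 A × (1 mA / 0.001000 A) = 78.42 mA

78.4 mA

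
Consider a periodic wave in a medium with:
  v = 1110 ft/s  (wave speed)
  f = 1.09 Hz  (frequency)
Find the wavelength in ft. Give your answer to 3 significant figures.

1020 ft

Solving v = f·λ for λ: λ = v/f.
v = 1110 ft/s = 338.3 m/s; f = 1.09 Hz.
λ = 310.4 m
310.4 m × (1 ft / 0.3048 m) = 1018 ft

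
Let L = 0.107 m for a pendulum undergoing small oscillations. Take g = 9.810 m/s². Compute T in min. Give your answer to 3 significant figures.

0.0109 min

T is given directly by: T = 2π√(L/g).
L = 0.107 m; g = 9.810 m/s².
T = 0.6562 s
0.6562 s × (1 min / 60.00 s) = 0.01094 min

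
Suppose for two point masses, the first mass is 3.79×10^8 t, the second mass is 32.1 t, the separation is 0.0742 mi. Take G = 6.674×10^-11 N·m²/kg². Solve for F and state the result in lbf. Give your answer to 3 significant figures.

12.8 lbf

From Newton's law of gravitation: F = Gm₁m₂/r².
m₁ = 3.79×10^8 t = 3.790×10^11 kg; m₂ = 32.1 t = 32100 kg; r = 0.0742 mi = 119.4 m; G = 6.674×10^-11 N·m²/kg².
F = 56.94 N  (the unit combination reduces to kg·m/s² = N)
56.94 N × (1 lbf / 4.448 N) = 12.80 lbf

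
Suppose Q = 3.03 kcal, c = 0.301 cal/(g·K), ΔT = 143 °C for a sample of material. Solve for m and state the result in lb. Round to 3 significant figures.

0.155 lb

Rearranging Q = m·c·ΔT for m: m = Q/(c·ΔT).
Q = 3.03 kcal = 12678 J; c = 0.301 cal/(g·K) = 1259 J/(kg·K); ΔT = 143 °C = 143.0 K.
m = 0.07039 kg
0.07039 kg × (1 lb / 0.4536 kg) = 0.1552 lb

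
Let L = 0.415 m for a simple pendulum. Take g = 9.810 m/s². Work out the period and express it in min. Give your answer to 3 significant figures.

Directly: T = 2π√(L/g).
L = 0.415 m; g = 9.810 m/s².
T = 1.292 s
1.292 s × (1 min / 60.00 s) = 0.02154 min

0.0215 min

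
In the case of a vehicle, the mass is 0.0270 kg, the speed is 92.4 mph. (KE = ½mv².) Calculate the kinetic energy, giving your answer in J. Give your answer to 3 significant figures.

23.0 J

Directly: KE = ½mv².
m = 0.0270 kg; v = 92.4 mph = 41.31 m/s.
KE = 23.03 J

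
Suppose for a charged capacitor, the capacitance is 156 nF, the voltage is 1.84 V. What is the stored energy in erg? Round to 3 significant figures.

Directly: E = ½CV².
C = 156 nF = 1.560×10^-7 F; V = 1.84 V.
E = 2.641×10^-7 J  (the unit combination reduces to kg·m²/s² = J)
2.641×10^-7 J × (1 erg / 1.000×10^-7 J) = 2.641 erg

2.64 erg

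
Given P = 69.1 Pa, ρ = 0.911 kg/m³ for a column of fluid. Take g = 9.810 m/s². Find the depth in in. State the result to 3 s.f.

Rearranging P = ρ·g·h for h: h = P/(ρ·g).
P = 69.1 Pa; ρ = 0.911 kg/m³; g = 9.810 m/s².
h = 7.732 m
7.732 m × (1 in / 0.02540 m) = 304.4 in

304 in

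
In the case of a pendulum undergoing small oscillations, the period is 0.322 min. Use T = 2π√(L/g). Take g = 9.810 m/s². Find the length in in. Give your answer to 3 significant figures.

3650 in

Rearranging T = 2π√(L/g) for L: L = g·(T/2π)².
T = 0.322 min = 19.32 s; g = 9.810 m/s².
L = 92.75 m
92.75 m × (1 in / 0.02540 m) = 3652 in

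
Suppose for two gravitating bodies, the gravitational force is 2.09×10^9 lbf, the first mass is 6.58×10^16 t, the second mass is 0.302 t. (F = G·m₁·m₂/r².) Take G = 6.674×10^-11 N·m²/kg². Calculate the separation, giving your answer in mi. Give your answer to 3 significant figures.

From Newton's law of gravitation: r = √(G·m₁m₂/F).
F = 2.09×10^9 lbf = 9.297×10^9 N; m₁ = 6.58×10^16 t = 6.580×10^19 kg; m₂ = 0.302 t = 302.0 kg; G = 6.674×10^-11 N·m²/kg².
r = 11.94 m
11.94 m × (1 mi / 1609 m) = 0.007422 mi

0.00742 mi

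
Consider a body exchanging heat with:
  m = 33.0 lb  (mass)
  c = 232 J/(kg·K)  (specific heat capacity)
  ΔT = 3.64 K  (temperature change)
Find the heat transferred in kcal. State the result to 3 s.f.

Directly: Q = mcΔT.
m = 33.0 lb = 14.97 kg; c = 232 J/(kg·K); ΔT = 3.64 K.
Q = 12641 J  (the unit combination reduces to kg·m²/s² = J)
12641 J × (1 kcal / 4184 J) = 3.021 kcal

3.02 kcal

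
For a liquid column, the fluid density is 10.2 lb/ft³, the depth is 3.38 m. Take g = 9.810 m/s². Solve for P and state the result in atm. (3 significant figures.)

P is given directly by: P = ρgh.
ρ = 10.2 lb/ft³ = 163.4 kg/m³; h = 3.38 m; g = 9.810 m/s².
P = 5418 Pa
5418 Pa × (1 atm / 1.013×10^5 Pa) = 0.05347 atm

0.0535 atm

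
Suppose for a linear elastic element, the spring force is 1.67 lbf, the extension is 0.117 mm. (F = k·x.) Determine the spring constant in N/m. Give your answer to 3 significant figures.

63500 N/m

Solving F = k·x for k: k = F/x.
F = 1.67 lbf = 7.429 N; x = 0.117 mm = 1.170×10^-4 m.
k = 63492 N/m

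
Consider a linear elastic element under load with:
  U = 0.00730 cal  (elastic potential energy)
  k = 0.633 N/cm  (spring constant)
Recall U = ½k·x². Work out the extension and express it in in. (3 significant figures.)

1.22 in

Rearranging: x = √(2U/k).
U = 0.00730 cal = 0.03054 J; k = 0.633 N/cm = 63.30 N/m.
x = 0.03106 m
0.03106 m × (1 in / 0.02540 m) = 1.223 in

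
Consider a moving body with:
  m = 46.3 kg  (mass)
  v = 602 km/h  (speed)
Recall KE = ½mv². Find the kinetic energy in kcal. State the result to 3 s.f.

KE is given directly by: KE = ½mv².
m = 46.3 kg; v = 602 km/h = 167.2 m/s.
KE = 6.473×10^5 J
6.473×10^5 J × (1 kcal / 4184 J) = 154.7 kcal

155 kcal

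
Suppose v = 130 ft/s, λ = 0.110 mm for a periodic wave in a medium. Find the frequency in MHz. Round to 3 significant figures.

0.360 MHz

Solving v = f·λ for f: f = v/λ.
v = 130 ft/s = 39.62 m/s; λ = 0.110 mm = 1.100×10^-4 m.
f = 3.602×10^5 Hz
3.602×10^5 Hz × (1 MHz / 1.000×10^6 Hz) = 0.3602 MHz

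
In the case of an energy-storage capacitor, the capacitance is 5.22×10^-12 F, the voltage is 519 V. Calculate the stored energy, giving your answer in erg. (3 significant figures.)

7.03 erg

Directly: E = ½CV².
C = 5.22×10^-12 F; V = 519 V.
E = 7.030×10^-7 J
7.030×10^-7 J × (1 erg / 1.000×10^-7 J) = 7.030 erg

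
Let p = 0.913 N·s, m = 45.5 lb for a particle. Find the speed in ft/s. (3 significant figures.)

Rearranging p = m·v for v: v = p/m.
p = 0.913 N·s = 0.9130 kg·m/s; m = 45.5 lb = 20.64 kg.
v = 0.04424 m/s
0.04424 m/s × (1 ft/s / 0.3048 m/s) = 0.1451 ft/s

0.145 ft/s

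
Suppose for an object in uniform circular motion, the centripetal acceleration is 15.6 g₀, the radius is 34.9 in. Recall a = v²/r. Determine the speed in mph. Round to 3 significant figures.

Solving a = v²/r for v: v = √(a·r).
a = 15.6 g₀ = 153.0 m/s²; r = 34.9 in = 0.8865 m.
v = 11.65 m/s
11.65 m/s × (1 mph / 0.4470 m/s) = 26.05 mph

26.0 mph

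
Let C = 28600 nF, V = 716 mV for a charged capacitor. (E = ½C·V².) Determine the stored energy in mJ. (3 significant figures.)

Directly: E = ½CV².
C = 28600 nF = 2.860×10^-5 F; V = 716 mV = 0.7160 V.
E = 7.331×10^-6 J
7.331×10^-6 J × (1 mJ / 0.001000 J) = 0.007331 mJ

0.00733 mJ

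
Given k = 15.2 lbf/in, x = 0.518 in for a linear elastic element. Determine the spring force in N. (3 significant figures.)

35.0 N

From Hooke's law: F = kx.
k = 15.2 lbf/in = 2662 N/m; x = 0.518 in = 0.01316 m.
F = 35.02 N  (the unit combination reduces to kg·m/s² = N)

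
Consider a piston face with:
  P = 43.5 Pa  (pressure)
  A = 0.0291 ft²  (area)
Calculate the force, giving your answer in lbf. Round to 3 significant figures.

0.0264 lbf

Solving P = F/A for F: F = P·A.
P = 43.5 Pa; A = 0.0291 ft² = 0.002703 m².
F = 0.1176 N
0.1176 N × (1 lbf / 4.448 N) = 0.02644 lbf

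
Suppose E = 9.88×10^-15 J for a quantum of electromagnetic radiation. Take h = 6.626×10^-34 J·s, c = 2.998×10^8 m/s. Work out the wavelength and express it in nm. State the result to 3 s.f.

Solving E = h·c/λ for λ: λ = hc/E.
E = 9.88×10^-15 J; h = 6.626×10^-34 J·s; c = 2.998×10^8 m/s.
λ = 2.011×10^-11 m
2.011×10^-11 m × (1 nm / 1.000×10^-9 m) = 0.02011 nm

0.0201 nm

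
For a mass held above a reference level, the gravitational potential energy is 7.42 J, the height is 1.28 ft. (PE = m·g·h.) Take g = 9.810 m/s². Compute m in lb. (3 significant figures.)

4.27 lb

Solving PE = m·g·h for m: m = PE/(g·h).
PE = 7.42 J; h = 1.28 ft = 0.3901 m; g = 9.810 m/s².
m = 1.939 kg
1.939 kg × (1 lb / 0.4536 kg) = 4.274 lb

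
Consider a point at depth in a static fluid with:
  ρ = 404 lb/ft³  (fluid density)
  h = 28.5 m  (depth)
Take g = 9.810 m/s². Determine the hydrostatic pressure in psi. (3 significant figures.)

262 psi

P is given directly by: P = ρgh.
ρ = 404 lb/ft³ = 6471 kg/m³; h = 28.5 m; g = 9.810 m/s².
P = 1.809×10^6 Pa
1.809×10^6 Pa × (1 psi / 6895 Pa) = 262.4 psi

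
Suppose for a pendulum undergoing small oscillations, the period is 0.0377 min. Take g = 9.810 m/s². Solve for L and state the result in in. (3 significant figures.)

Rearranging: L = g·(T/2π)².
T = 0.0377 min = 2.262 s; g = 9.810 m/s².
L = 1.271 m
1.271 m × (1 in / 0.02540 m) = 50.06 in

50.1 in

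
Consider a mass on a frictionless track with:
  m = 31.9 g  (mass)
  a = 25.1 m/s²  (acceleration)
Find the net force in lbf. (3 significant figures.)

0.180 lbf

Directly: F = m·a.
m = 31.9 g = 0.03190 kg; a = 25.1 m/s².
F = 0.8007 N
0.8007 N × (1 lbf / 4.448 N) = 0.1800 lbf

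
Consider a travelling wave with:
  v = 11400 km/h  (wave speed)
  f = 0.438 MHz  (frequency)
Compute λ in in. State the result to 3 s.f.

Solving v = f·λ for λ: λ = v/f.
v = 11400 km/h = 3167 m/s; f = 0.438 MHz = 4.380×10^5 Hz.
λ = 0.007230 m
0.007230 m × (1 in / 0.02540 m) = 0.2846 in

0.285 in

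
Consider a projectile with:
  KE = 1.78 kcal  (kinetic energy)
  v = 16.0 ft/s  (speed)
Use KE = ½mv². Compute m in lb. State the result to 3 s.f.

1380 lb

Solving KE = ½mv² for m: m = 2·KE/v².
KE = 1.78 kcal = 7448 J; v = 16.0 ft/s = 4.877 m/s.
m = 626.3 kg
626.3 kg × (1 lb / 0.4536 kg) = 1381 lb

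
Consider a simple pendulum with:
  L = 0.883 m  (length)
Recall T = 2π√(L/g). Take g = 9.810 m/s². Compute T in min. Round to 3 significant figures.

Directly: T = 2π√(L/g).
L = 0.883 m; g = 9.810 m/s².
T = 1.885 s
1.885 s × (1 min / 60.00 s) = 0.03142 min

0.0314 min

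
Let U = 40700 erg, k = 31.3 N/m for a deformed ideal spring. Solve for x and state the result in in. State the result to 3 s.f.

0.635 in

Solving U = ½k·x² for x: x = √(2U/k).
U = 40700 erg = 0.004070 J; k = 31.3 N/m.
x = 0.01613 m
0.01613 m × (1 in / 0.02540 m) = 0.6349 in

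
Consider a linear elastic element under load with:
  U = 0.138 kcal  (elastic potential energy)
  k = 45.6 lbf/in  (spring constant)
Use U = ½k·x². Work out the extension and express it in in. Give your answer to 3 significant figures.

Rearranging: x = √(2U/k).
U = 0.138 kcal = 577.4 J; k = 45.6 lbf/in = 7986 N/m.
x = 0.3803 m
0.3803 m × (1 in / 0.02540 m) = 14.97 in

15.0 in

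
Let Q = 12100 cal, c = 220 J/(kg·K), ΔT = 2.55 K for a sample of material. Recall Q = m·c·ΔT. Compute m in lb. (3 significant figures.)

Solving Q = m·c·ΔT for m: m = Q/(c·ΔT).
Q = 12100 cal = 50626 J; c = 220 J/(kg·K); ΔT = 2.55 K.
m = 90.24 kg
90.24 kg × (1 lb / 0.4536 kg) = 199.0 lb

199 lb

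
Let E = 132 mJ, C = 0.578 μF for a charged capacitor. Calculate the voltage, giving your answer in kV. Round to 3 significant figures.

Solving E = ½C·V² for V: V = √(2E/C).
E = 132 mJ = 0.1320 J; C = 0.578 μF = 5.780×10^-7 F.
V = 675.8 V  (the unit combination reduces to kg·m²/(A·s³) = V)
675.8 V × (1 kV / 1000 V) = 0.6758 kV

0.676 kV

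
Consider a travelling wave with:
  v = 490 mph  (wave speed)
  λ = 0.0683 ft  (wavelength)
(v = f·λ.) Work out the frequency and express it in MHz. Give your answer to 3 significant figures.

Rearranging: f = v/λ.
v = 490 mph = 219.0 m/s; λ = 0.0683 ft = 0.02082 m.
f = 10522 Hz
10522 Hz × (1 MHz / 1.000×10^6 Hz) = 0.01052 MHz

0.0105 MHz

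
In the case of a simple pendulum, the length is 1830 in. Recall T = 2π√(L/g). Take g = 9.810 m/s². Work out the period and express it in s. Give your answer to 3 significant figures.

13.7 s

T is given directly by: T = 2π√(L/g).
L = 1830 in = 46.48 m; g = 9.810 m/s².
T = 13.68 s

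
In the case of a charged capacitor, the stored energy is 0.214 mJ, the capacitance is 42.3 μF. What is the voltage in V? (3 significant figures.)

Solving E = ½C·V² for V: V = √(2E/C).
E = 0.214 mJ = 2.140×10^-4 J; C = 42.3 μF = 4.230×10^-5 F.
V = 3.181 V

3.18 V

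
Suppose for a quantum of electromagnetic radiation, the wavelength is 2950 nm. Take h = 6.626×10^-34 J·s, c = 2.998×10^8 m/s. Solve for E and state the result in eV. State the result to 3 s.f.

Directly: E = hc/λ.
λ = 2950 nm = 2.950×10^-6 m; h = 6.626×10^-34 J·s; c = 2.998×10^8 m/s.
E = 6.734×10^-20 J  (the unit combination reduces to kg·m²/s² = J)
6.734×10^-20 J × (1 eV / 1.602×10^-19 J) = 0.4203 eV

0.420 eV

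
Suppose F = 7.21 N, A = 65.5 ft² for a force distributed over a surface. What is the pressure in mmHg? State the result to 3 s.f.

P is given directly by: P = F/A.
F = 7.21 N; A = 65.5 ft² = 6.085 m².
P = 1.185 Pa
1.185 Pa × (1 mmHg / 133.3 Pa) = 0.008887 mmHg

0.00889 mmHg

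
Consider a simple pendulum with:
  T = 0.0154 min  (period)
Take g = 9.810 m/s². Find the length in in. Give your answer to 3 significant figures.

Rearranging T = 2π√(L/g) for L: L = g·(T/2π)².
T = 0.0154 min = 0.9240 s; g = 9.810 m/s².
L = 0.2122 m
0.2122 m × (1 in / 0.02540 m) = 8.353 in

8.35 in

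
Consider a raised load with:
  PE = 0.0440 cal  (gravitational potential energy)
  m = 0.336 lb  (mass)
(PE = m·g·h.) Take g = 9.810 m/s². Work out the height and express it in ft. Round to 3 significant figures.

0.404 ft

Rearranging: h = PE/(m·g).
PE = 0.0440 cal = 0.1841 J; m = 0.336 lb = 0.1524 kg; g = 9.810 m/s².
h = 0.1231 m
0.1231 m × (1 ft / 0.3048 m) = 0.4040 ft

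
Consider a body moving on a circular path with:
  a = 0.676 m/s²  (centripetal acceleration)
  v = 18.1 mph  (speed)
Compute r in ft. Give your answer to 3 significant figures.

Rearranging: r = v²/a.
a = 0.676 m/s²; v = 18.1 mph = 8.091 m/s.
r = 96.85 m
96.85 m × (1 ft / 0.3048 m) = 317.8 ft

318 ft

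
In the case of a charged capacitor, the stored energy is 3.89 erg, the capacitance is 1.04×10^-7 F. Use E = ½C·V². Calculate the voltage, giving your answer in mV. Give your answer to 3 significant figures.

2740 mV

Rearranging: V = √(2E/C).
E = 3.89 erg = 3.890×10^-7 J; C = 1.04×10^-7 F.
V = 2.735 V
2.735 V × (1 mV / 0.001000 V) = 2735 mV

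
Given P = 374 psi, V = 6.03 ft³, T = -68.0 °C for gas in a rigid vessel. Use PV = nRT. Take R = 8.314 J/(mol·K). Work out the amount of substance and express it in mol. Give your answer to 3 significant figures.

From the ideal-gas law: n = PV/(RT).
P = 374 psi = 2.579×10^6 Pa; V = 6.03 ft³ = 0.1708 m³; T = -68.0 °C = 205.1 K; R = 8.314 J/(mol·K).
n = 258.1 mol

258 mol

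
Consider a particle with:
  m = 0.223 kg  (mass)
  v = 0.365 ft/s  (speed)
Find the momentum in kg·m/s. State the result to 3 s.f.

Directly: p = mv.
m = 0.223 kg; v = 0.365 ft/s = 0.1113 m/s.
p = 0.02481 kg·m/s

0.0248 kg·m/s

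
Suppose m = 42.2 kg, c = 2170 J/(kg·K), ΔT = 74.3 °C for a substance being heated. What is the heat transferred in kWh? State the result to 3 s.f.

Directly: Q = mcΔT.
m = 42.2 kg; c = 2170 J/(kg·K); ΔT = 74.3 °C = 74.30 K.
Q = 6.804×10^6 J  (the unit combination reduces to kg·m²/s² = J)
6.804×10^6 J × (1 kWh / 3.600×10^6 J) = 1.890 kWh

1.89 kWh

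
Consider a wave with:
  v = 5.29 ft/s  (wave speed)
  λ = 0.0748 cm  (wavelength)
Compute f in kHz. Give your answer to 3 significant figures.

Rearranging: f = v/λ.
v = 5.29 ft/s = 1.612 m/s; λ = 0.0748 cm = 7.480×10^-4 m.
f = 2156 Hz
2156 Hz × (1 kHz / 1000 Hz) = 2.156 kHz

2.16 kHz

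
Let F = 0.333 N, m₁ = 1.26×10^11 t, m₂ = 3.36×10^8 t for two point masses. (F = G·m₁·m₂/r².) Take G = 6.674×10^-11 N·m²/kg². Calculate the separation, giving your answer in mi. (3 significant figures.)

57200 mi

Rearranging: r = √(G·m₁m₂/F).
F = 0.333 N; m₁ = 1.26×10^11 t = 1.260×10^14 kg; m₂ = 3.36×10^8 t = 3.360×10^11 kg; G = 6.674×10^-11 N·m²/kg².
r = 9.211×10^7 m
9.211×10^7 m × (1 mi / 1609 m) = 57237 mi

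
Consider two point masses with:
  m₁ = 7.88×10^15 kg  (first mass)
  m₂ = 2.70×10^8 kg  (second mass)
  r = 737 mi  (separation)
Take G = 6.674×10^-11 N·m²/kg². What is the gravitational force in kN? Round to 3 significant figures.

0.101 kN

Directly: F = Gm₁m₂/r².
m₁ = 7.88×10^15 kg; m₂ = 2.70×10^8 kg; r = 737 mi = 1.186×10^6 m; G = 6.674×10^-11 N·m²/kg².
F = 100.9 N  (the unit combination reduces to kg·m/s² = N)
100.9 N × (1 kN / 1000 N) = 0.1009 kN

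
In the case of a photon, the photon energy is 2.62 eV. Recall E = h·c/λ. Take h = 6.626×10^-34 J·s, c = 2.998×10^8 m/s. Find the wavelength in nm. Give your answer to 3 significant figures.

Rearranging E = h·c/λ for λ: λ = hc/E.
E = 2.62 eV = 4.198×10^-19 J; h = 6.626×10^-34 J·s; c = 2.998×10^8 m/s.
λ = 4.732×10^-7 m
4.732×10^-7 m × (1 nm / 1.000×10^-9 m) = 473.2 nm

473 nm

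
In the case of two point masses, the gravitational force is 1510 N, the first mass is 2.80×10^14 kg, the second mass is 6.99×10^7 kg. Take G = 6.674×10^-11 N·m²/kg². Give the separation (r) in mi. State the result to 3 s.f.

Rearranging: r = √(G·m₁m₂/F).
F = 1510 N; m₁ = 2.80×10^14 kg; m₂ = 6.99×10^7 kg; G = 6.674×10^-11 N·m²/kg².
r = 29412 m
29412 m × (1 mi / 1609 m) = 18.28 mi

18.3 mi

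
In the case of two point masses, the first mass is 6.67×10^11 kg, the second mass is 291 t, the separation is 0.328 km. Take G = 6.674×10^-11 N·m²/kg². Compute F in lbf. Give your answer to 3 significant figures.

27.1 lbf

From Newton's law of gravitation: F = Gm₁m₂/r².
m₁ = 6.67×10^11 kg; m₂ = 291 t = 2.910×10^5 kg; r = 0.328 km = 328.0 m; G = 6.674×10^-11 N·m²/kg².
F = 120.4 N  (the unit combination reduces to kg·m/s² = N)
120.4 N × (1 lbf / 4.448 N) = 27.07 lbf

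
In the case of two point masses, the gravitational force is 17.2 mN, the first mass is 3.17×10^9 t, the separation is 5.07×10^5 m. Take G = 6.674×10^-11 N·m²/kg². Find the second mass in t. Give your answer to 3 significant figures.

Rearranging F = G·m₁·m₂/r² for m₂: m₂ = F·r²/(G·m₁).
F = 17.2 mN = 0.01720 N; m₁ = 3.17×10^9 t = 3.170×10^12 kg; r = 5.07×10^5 m; G = 6.674×10^-11 N·m²/kg².
m₂ = 2.090×10^7 kg
2.090×10^7 kg × (1 t / 1000 kg) = 20898 t

20900 t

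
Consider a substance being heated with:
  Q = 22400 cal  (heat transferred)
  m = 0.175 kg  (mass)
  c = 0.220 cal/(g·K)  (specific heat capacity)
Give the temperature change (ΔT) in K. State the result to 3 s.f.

582 K

Rearranging: ΔT = Q/(m·c).
Q = 22400 cal = 93722 J; m = 0.175 kg; c = 0.220 cal/(g·K) = 920.5 J/(kg·K).
ΔT = 581.8 K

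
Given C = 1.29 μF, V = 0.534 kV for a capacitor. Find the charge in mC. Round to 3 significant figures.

0.689 mC

Rearranging C = Q/V for Q: Q = CV.
C = 1.29 μF = 1.290×10^-6 F; V = 0.534 kV = 534.0 V.
Q = 6.889×10^-4 C  (the unit combination reduces to A·s = C)
6.889×10^-4 C × (1 mC / 0.001000 C) = 0.6889 mC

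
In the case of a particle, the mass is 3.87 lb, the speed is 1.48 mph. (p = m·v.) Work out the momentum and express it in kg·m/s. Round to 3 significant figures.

p is given directly by: p = mv.
m = 3.87 lb = 1.755 kg; v = 1.48 mph = 0.6616 m/s.
p = 1.161 kg·m/s  (the unit combination reduces to kg·m/s = kg·m/s)

1.16 kg·m/s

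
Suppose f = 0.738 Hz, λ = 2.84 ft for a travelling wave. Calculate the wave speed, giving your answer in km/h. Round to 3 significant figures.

2.30 km/h

Directly: v = fλ.
f = 0.738 Hz; λ = 2.84 ft = 0.8656 m.
v = 0.6388 m/s
0.6388 m/s × (1 km/h / 0.2778 m/s) = 2.300 km/h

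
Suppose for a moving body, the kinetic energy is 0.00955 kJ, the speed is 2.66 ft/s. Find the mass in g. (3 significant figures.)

Rearranging: m = 2·KE/v².
KE = 0.00955 kJ = 9.550 J; v = 2.66 ft/s = 0.8108 m/s.
m = 29.06 kg
29.06 kg × (1 g / 0.001000 kg) = 29056 g

29100 g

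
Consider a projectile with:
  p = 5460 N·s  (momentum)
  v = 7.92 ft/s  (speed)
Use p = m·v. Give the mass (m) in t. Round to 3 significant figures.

Rearranging: m = p/v.
p = 5460 N·s = 5460 kg·m/s; v = 7.92 ft/s = 2.414 m/s.
m = 2262 kg
2262 kg × (1 t / 1000 kg) = 2.262 t

2.26 t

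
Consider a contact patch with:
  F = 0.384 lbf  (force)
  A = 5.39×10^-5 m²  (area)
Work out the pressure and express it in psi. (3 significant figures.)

4.60 psi

P is given directly by: P = F/A.
F = 0.384 lbf = 1.708 N; A = 5.39×10^-5 m².
P = 31690 Pa  (the unit combination reduces to kg/(m·s²) = Pa)
31690 Pa × (1 psi / 6895 Pa) = 4.596 psi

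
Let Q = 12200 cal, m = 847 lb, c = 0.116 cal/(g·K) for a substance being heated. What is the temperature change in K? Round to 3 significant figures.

Rearranging Q = m·c·ΔT for ΔT: ΔT = Q/(m·c).
Q = 12200 cal = 51045 J; m = 847 lb = 384.2 kg; c = 0.116 cal/(g·K) = 485.3 J/(kg·K).
ΔT = 0.2737 K

0.274 K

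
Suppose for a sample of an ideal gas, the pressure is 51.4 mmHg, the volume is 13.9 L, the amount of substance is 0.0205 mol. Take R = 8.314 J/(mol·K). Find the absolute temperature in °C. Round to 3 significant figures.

Solving PV = nRT for T: T = PV/(nR).
P = 51.4 mmHg = 6853 Pa; V = 13.9 L = 0.01390 m³; n = 0.0205 mol; R = 8.314 J/(mol·K).
T = 558.9 K
558.9 K − 273.15 = 285.7 °C

286 °C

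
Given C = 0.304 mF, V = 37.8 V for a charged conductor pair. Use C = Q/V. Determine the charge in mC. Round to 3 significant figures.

Solving C = Q/V for Q: Q = CV.
C = 0.304 mF = 3.040×10^-4 F; V = 37.8 V.
Q = 0.01149 C
0.01149 C × (1 mC / 0.001000 C) = 11.49 mC

11.5 mC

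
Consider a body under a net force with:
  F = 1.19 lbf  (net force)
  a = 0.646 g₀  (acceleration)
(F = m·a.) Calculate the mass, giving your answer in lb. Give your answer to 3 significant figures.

From Newton's second law: m = F/a.
F = 1.19 lbf = 5.293 N; a = 0.646 g₀ = 6.335 m/s².
m = 0.8356 kg
0.8356 kg × (1 lb / 0.4536 kg) = 1.842 lb

1.84 lb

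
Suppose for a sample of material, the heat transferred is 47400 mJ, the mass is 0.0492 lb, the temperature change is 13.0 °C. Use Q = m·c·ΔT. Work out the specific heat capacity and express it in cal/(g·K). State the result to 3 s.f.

0.0390 cal/(g·K)

Solving Q = m·c·ΔT for c: c = Q/(m·ΔT).
Q = 47400 mJ = 47.40 J; m = 0.0492 lb = 0.02232 kg; ΔT = 13.0 °C = 13.00 K.
c = 163.4 J/(kg·K)
163.4 J/(kg·K) × (1 cal/(g·K) / 4184 J/(kg·K)) = 0.03905 cal/(g·K)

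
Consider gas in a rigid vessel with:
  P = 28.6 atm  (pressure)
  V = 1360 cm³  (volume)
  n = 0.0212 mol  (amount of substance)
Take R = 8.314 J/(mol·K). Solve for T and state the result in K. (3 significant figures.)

22400 K

From the ideal-gas law: T = PV/(nR).
P = 28.6 atm = 2.898×10^6 Pa; V = 1360 cm³ = 0.001360 m³; n = 0.0212 mol; R = 8.314 J/(mol·K).
T = 22360 K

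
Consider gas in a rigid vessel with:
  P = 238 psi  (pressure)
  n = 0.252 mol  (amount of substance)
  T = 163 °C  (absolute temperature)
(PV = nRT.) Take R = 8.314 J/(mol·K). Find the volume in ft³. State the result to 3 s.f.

0.0197 ft³

Rearranging PV = nRT for V: V = nRT/P.
P = 238 psi = 1.641×10^6 Pa; n = 0.252 mol; T = 163 °C = 436.1 K; R = 8.314 J/(mol·K).
V = 5.569×10^-4 m³
5.569×10^-4 m³ × (1 ft³ / 0.02832 m³) = 0.01967 ft³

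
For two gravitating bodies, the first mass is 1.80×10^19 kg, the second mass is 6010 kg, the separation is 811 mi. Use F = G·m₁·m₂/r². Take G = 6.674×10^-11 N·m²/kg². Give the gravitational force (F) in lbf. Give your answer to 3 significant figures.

From Newton's law of gravitation: F = Gm₁m₂/r².
m₁ = 1.80×10^19 kg; m₂ = 6010 kg; r = 811 mi = 1.305×10^6 m; G = 6.674×10^-11 N·m²/kg².
F = 4.238 N
4.238 N × (1 lbf / 4.448 N) = 0.9528 lbf

0.953 lbf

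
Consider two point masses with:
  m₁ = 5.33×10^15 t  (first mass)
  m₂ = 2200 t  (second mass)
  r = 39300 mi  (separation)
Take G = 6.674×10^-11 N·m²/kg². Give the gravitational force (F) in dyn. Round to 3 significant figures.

19600 dyn

From Newton's law of gravitation: F = Gm₁m₂/r².
m₁ = 5.33×10^15 t = 5.330×10^18 kg; m₂ = 2200 t = 2.200×10^6 kg; r = 39300 mi = 6.325×10^7 m; G = 6.674×10^-11 N·m²/kg².
F = 0.1956 N
0.1956 N × (1 dyn / 1.000×10^-5 N) = 19564 dyn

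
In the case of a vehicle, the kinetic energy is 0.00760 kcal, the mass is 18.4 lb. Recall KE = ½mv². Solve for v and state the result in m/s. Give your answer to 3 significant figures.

2.76 m/s

Rearranging: v = √(2·KE/m).
KE = 0.00760 kcal = 31.80 J; m = 18.4 lb = 8.346 kg.
v = 2.760 m/s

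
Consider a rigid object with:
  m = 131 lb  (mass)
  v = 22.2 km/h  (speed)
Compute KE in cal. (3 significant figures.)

KE is given directly by: KE = ½mv².
m = 131 lb = 59.42 kg; v = 22.2 km/h = 6.167 m/s.
KE = 1130 J
1130 J × (1 cal / 4.184 J) = 270.0 cal

270 cal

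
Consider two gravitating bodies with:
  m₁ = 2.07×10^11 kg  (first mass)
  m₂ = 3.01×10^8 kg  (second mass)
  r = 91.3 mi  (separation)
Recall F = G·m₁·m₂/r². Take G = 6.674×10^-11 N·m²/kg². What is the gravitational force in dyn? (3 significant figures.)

19300 dyn

From Newton's law of gravitation: F = Gm₁m₂/r².
m₁ = 2.07×10^11 kg; m₂ = 3.01×10^8 kg; r = 91.3 mi = 1.469×10^5 m; G = 6.674×10^-11 N·m²/kg².
F = 0.1926 N
0.1926 N × (1 dyn / 1.000×10^-5 N) = 19261 dyn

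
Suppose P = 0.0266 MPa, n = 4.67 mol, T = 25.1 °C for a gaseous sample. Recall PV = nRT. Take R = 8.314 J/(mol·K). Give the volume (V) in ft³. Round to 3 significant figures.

15.4 ft³

From the ideal-gas law: V = nRT/P.
P = 0.0266 MPa = 26600 Pa; n = 4.67 mol; T = 25.1 °C = 298.2 K; R = 8.314 J/(mol·K).
V = 0.4353 m³
0.4353 m³ × (1 ft³ / 0.02832 m³) = 15.37 ft³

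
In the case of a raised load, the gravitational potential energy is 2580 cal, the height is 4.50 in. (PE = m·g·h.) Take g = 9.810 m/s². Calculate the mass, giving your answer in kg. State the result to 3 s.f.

Rearranging: m = PE/(g·h).
PE = 2580 cal = 10795 J; h = 4.50 in = 0.1143 m; g = 9.810 m/s².
m = 9627 kg

9630 kg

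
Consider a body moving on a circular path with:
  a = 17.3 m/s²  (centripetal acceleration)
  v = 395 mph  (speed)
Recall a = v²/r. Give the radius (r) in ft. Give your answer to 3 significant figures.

5910 ft

Rearranging a = v²/r for r: r = v²/a.
a = 17.3 m/s²; v = 395 mph = 176.6 m/s.
r = 1802 m
1802 m × (1 ft / 0.3048 m) = 5913 ft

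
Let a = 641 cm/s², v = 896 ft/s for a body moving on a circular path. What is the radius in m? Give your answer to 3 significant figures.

Rearranging a = v²/r for r: r = v²/a.
a = 641 cm/s² = 6.410 m/s²; v = 896 ft/s = 273.1 m/s.
r = 11636 m

11600 m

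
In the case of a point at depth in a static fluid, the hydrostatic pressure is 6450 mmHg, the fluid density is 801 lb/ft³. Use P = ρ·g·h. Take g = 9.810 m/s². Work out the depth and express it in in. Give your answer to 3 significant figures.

Solving P = ρ·g·h for h: h = P/(ρ·g).
P = 6450 mmHg = 8.599×10^5 Pa; ρ = 801 lb/ft³ = 12831 kg/m³; g = 9.810 m/s².
h = 6.832 m
6.832 m × (1 in / 0.02540 m) = 269.0 in

269 in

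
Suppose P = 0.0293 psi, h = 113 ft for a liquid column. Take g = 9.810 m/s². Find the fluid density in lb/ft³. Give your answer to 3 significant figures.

Rearranging P = ρ·g·h for ρ: ρ = P/(g·h).
P = 0.0293 psi = 202.0 Pa; h = 113 ft = 34.44 m; g = 9.810 m/s².
ρ = 0.5979 kg/m³
0.5979 kg/m³ × (1 lb/ft³ / 16.02 kg/m³) = 0.03733 lb/ft³

0.0373 lb/ft³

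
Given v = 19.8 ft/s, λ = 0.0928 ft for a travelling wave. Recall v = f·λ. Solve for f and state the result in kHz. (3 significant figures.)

0.213 kHz

Solving v = f·λ for f: f = v/λ.
v = 19.8 ft/s = 6.035 m/s; λ = 0.0928 ft = 0.02829 m.
f = 213.4 Hz
213.4 Hz × (1 kHz / 1000 Hz) = 0.2134 kHz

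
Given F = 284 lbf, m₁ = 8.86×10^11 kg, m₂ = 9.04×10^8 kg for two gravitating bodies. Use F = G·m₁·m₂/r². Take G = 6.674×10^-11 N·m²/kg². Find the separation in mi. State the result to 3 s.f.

From Newton's law of gravitation: r = √(G·m₁m₂/F).
F = 284 lbf = 1263 N; m₁ = 8.86×10^11 kg; m₂ = 9.04×10^8 kg; G = 6.674×10^-11 N·m²/kg².
r = 6505 m
6505 m × (1 mi / 1609 m) = 4.042 mi

4.04 mi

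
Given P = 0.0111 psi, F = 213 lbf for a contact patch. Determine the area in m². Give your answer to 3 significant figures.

12.4 m²

Rearranging: A = F/P.
P = 0.0111 psi = 76.53 Pa; F = 213 lbf = 947.5 N.
A = 12.38 m²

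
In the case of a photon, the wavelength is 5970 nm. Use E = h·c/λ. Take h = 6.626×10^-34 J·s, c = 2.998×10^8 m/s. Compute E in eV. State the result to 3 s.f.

0.208 eV

E is given directly by: E = hc/λ.
λ = 5970 nm = 5.970×10^-6 m; h = 6.626×10^-34 J·s; c = 2.998×10^8 m/s.
E = 3.327×10^-20 J  (the unit combination reduces to kg·m²/s² = J)
3.327×10^-20 J × (1 eV / 1.602×10^-19 J) = 0.2077 eV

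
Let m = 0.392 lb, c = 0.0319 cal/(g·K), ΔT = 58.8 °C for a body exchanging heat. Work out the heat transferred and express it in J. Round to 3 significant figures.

Q is given directly by: Q = mcΔT.
m = 0.392 lb = 0.1778 kg; c = 0.0319 cal/(g·K) = 133.5 J/(kg·K); ΔT = 58.8 °C = 58.80 K.
Q = 1395 J

1400 J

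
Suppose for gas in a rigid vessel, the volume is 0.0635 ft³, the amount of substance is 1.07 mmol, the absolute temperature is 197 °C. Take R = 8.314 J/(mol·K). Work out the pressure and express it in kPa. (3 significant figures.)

2.33 kPa

P is given directly by: P = nRT/V.
V = 0.0635 ft³ = 0.001798 m³; n = 1.07 mmol = 0.001070 mol; T = 197 °C = 470.1 K; R = 8.314 J/(mol·K).
P = 2326 Pa
2326 Pa × (1 kPa / 1000 Pa) = 2.326 kPa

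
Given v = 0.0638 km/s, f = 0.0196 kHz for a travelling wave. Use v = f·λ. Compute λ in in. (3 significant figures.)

Solving v = f·λ for λ: λ = v/f.
v = 0.0638 km/s = 63.80 m/s; f = 0.0196 kHz = 19.60 Hz.
λ = 3.255 m
3.255 m × (1 in / 0.02540 m) = 128.2 in

128 in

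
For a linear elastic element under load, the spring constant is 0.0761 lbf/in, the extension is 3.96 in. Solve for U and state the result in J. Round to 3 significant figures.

0.0674 J

Directly: U = ½kx².
k = 0.0761 lbf/in = 13.33 N/m; x = 3.96 in = 0.1006 m.
U = 0.06742 J  (the unit combination reduces to kg·m²/s² = J)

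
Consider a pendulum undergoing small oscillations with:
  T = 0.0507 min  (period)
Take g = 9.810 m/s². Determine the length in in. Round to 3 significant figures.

90.5 in

Rearranging T = 2π√(L/g) for L: L = g·(T/2π)².
T = 0.0507 min = 3.042 s; g = 9.810 m/s².
L = 2.299 m
2.299 m × (1 in / 0.02540 m) = 90.53 in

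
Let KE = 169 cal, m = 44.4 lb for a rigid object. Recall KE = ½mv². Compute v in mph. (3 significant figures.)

Rearranging: v = √(2·KE/m).
KE = 169 cal = 707.1 J; m = 44.4 lb = 20.14 kg.
v = 8.380 m/s
8.380 m/s × (1 mph / 0.4470 m/s) = 18.74 mph

18.7 mph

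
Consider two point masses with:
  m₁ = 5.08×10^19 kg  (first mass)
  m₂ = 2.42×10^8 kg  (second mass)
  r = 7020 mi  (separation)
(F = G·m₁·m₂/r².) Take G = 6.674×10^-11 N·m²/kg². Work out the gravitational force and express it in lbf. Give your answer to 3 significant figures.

1450 lbf

From Newton's law of gravitation: F = Gm₁m₂/r².
m₁ = 5.08×10^19 kg; m₂ = 2.42×10^8 kg; r = 7020 mi = 1.130×10^7 m; G = 6.674×10^-11 N·m²/kg².
F = 6428 N
6428 N × (1 lbf / 4.448 N) = 1445 lbf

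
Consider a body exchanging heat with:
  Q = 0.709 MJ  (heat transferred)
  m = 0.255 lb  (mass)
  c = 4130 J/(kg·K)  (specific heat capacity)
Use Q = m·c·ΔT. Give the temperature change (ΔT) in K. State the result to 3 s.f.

1480 K

Rearranging: ΔT = Q/(m·c).
Q = 0.709 MJ = 7.090×10^5 J; m = 0.255 lb = 0.1157 kg; c = 4130 J/(kg·K).
ΔT = 1484 K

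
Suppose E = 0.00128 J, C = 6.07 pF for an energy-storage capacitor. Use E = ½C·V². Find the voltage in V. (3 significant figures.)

Rearranging E = ½C·V² for V: V = √(2E/C).
E = 0.00128 J; C = 6.07 pF = 6.070×10^-12 F.
V = 20536 V

20500 V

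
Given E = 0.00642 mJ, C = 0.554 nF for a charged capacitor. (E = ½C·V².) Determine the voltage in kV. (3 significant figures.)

Rearranging: V = √(2E/C).
E = 0.00642 mJ = 6.420×10^-6 J; C = 0.554 nF = 5.540×10^-10 F.
V = 152.2 V
152.2 V × (1 kV / 1000 V) = 0.1522 kV

0.152 kV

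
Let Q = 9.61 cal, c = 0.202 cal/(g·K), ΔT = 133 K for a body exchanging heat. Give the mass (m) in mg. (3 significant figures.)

358 mg

Rearranging Q = m·c·ΔT for m: m = Q/(c·ΔT).
Q = 9.61 cal = 40.21 J; c = 0.202 cal/(g·K) = 845.2 J/(kg·K); ΔT = 133 K.
m = 3.577×10^-4 kg
3.577×10^-4 kg × (1 mg / 1.000×10^-6 kg) = 357.7 mg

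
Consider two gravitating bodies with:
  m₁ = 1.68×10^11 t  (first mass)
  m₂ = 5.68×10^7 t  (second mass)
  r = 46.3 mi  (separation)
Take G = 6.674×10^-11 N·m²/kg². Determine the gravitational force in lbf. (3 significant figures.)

From Newton's law of gravitation: F = Gm₁m₂/r².
m₁ = 1.68×10^11 t = 1.680×10^14 kg; m₂ = 5.68×10^7 t = 5.680×10^10 kg; r = 46.3 mi = 74513 m; G = 6.674×10^-11 N·m²/kg².
F = 1.147×10^5 N
1.147×10^5 N × (1 lbf / 4.448 N) = 25787 lbf

25800 lbf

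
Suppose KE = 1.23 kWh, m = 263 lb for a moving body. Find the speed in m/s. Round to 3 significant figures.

Solving KE = ½mv² for v: v = √(2·KE/m).
KE = 1.23 kWh = 4.428×10^6 J; m = 263 lb = 119.3 kg.
v = 272.5 m/s

272 m/s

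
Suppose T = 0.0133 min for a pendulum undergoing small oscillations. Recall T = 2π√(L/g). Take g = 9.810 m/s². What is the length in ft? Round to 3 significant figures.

0.519 ft

Rearranging: L = g·(T/2π)².
T = 0.0133 min = 0.7980 s; g = 9.810 m/s².
L = 0.1582 m
0.1582 m × (1 ft / 0.3048 m) = 0.5192 ft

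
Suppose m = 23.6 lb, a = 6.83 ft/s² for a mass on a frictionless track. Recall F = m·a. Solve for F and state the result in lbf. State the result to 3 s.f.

F is given directly by: F = m·a.
m = 23.6 lb = 10.70 kg; a = 6.83 ft/s² = 2.082 m/s².
F = 22.29 N
22.29 N × (1 lbf / 4.448 N) = 5.010 lbf

5.01 lbf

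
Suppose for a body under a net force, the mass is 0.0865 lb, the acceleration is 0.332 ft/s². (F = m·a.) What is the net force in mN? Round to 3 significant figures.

3.97 mN

From Newton's second law: F = m·a.
m = 0.0865 lb = 0.03924 kg; a = 0.332 ft/s² = 0.1012 m/s².
F = 0.003970 N
0.003970 N × (1 mN / 0.001000 N) = 3.970 mN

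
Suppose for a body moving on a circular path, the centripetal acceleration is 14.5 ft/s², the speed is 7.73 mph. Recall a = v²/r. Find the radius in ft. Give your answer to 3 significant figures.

Rearranging a = v²/r for r: r = v²/a.
a = 14.5 ft/s² = 4.420 m/s²; v = 7.73 mph = 3.456 m/s.
r = 2.702 m
2.702 m × (1 ft / 0.3048 m) = 8.864 ft

8.86 ft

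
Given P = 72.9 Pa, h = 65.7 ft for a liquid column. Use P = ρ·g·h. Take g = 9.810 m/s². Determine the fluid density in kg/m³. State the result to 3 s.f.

Rearranging P = ρ·g·h for ρ: ρ = P/(g·h).
P = 72.9 Pa; h = 65.7 ft = 20.03 m; g = 9.810 m/s².
ρ = 0.3711 kg/m³

0.371 kg/m³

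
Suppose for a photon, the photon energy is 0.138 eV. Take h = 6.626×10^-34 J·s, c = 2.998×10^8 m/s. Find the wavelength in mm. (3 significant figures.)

Solving E = h·c/λ for λ: λ = hc/E.
E = 0.138 eV = 2.211×10^-20 J; h = 6.626×10^-34 J·s; c = 2.998×10^8 m/s.
λ = 8.984×10^-6 m
8.984×10^-6 m × (1 mm / 0.001000 m) = 0.008984 mm

0.00898 mm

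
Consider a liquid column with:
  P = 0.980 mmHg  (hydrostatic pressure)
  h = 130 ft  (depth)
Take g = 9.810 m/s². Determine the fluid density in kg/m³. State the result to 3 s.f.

Solving P = ρ·g·h for ρ: ρ = P/(g·h).
P = 0.980 mmHg = 130.7 Pa; h = 130 ft = 39.62 m; g = 9.810 m/s².
ρ = 0.3361 kg/m³

0.336 kg/m³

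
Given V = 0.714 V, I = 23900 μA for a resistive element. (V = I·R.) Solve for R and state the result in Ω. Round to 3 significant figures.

29.9 Ω

Solving V = I·R for R: R = V/I.
V = 0.714 V; I = 23900 μA = 0.02390 A.
R = 29.87 Ω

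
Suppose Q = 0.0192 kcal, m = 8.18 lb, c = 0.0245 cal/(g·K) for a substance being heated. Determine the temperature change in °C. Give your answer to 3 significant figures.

Rearranging Q = m·c·ΔT for ΔT: ΔT = Q/(m·c).
Q = 0.0192 kcal = 80.33 J; m = 8.18 lb = 3.710 kg; c = 0.0245 cal/(g·K) = 102.5 J/(kg·K).
ΔT = 0.2112 K
Since 1 °C = 1 K, 0.2112 °C.

0.211 °C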